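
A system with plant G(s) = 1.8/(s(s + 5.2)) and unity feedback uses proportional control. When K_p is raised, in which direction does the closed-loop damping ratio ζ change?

decrease

ζ = 5.2/(2√(1.8K_p)); increasing K_p raises the denominator, so ζ falls.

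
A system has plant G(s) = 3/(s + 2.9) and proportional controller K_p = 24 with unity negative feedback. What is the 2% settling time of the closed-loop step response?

Closed-loop transfer function: T(s) = K_p·G(s)/(1 + K_p·G(s)) = 72/(s + 2.9 + 72) = 72/(s + 74.9).
Time constant τ = 1/74.9 = 0.01335 s, so the 2% settling time is about 4τ = 0.0534 s.

T_s ≈ 0.0534 s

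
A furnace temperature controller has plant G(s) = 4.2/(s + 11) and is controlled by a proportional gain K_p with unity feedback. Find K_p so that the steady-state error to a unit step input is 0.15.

K_p = 14.8

Steady-state error for a unit step on this type-0 loop is 1/(1 + K_p·G(0)).
G(0) = 0.3818. Require 1/(1 + K_p·0.3818) = 0.15, so 1 + 0.3818·K_p = 6.667.
K_p = (6.667 − 1)/0.3818 = 14.8.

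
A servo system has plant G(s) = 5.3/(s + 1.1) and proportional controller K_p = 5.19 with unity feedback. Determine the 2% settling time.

Closed-loop transfer function: T(s) = K_p·G(s)/(1 + K_p·G(s)) = 27.51/(s + 1.1 + 27.51) = 27.51/(s + 28.61).
Time constant τ = 1/28.61 = 0.03496 s, so the 2% settling time is about 4τ = 0.14 s.

T_s ≈ 0.14 s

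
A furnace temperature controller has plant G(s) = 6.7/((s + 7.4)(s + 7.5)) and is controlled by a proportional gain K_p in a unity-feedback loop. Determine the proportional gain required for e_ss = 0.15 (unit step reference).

For a type-0 loop with proportional control, e_ss = 1/(1 + K_p·G(0)).
G(0) = 0.1207. Require 1/(1 + K_p·0.1207) = 0.15, so 1 + 0.1207·K_p = 6.667.
K_p = (6.667 − 1)/0.1207 = 46.9.

K_p = 46.9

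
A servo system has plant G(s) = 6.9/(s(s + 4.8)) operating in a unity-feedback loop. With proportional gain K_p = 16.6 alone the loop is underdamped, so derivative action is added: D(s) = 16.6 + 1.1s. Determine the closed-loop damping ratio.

ζ = 0.579

Forward path: (16.6 + 1.1s)·6.9/(s(s+4.8)). The closed-loop characteristic equation is s² + (4.8 + 6.9·1.1)s + 6.9·16.6 = 0.
That is s² + 12.39s + 114.5 = 0, so ω_n = 10.7 rad/s and ζ = 12.39/(2·10.7) = 0.5788.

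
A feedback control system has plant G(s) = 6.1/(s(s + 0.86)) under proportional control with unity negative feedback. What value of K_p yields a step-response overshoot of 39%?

From %OS = 100·exp(−πζ/√(1−ζ²)) = 39%, ζ = −ln(0.39)/√(π²+ln²(0.39)) = 0.2871.
Characteristic equation s² + 0.86s + 6.1K_p = 0 gives ζ = 0.86/(2√(6.1K_p)).
Setting ζ = 0.2871: √(6.1K_p) = 0.86/(2·0.2871) = 1.498, so K_p = 2.243/6.1 = 0.368.

K_p = 0.368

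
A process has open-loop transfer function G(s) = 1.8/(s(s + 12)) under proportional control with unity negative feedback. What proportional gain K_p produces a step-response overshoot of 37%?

From %OS = 100·exp(−πζ/√(1−ζ²)) = 37%, ζ = −ln(0.37)/√(π²+ln²(0.37)) = 0.3017.
Characteristic equation s² + 12s + 1.8K_p = 0 gives ζ = 12/(2√(1.8K_p)).
Setting ζ = 0.3017: √(1.8K_p) = 12/(2·0.3017) = 19.89, so K_p = 395.4/1.8 = 220.

K_p = 220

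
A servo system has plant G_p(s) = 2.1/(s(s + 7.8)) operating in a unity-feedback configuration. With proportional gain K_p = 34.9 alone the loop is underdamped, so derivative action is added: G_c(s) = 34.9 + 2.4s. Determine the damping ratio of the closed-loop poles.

ζ = 0.75

Forward path: (34.9 + 2.4s)·2.1/(s(s+7.8)). The closed-loop characteristic equation is s² + (7.8 + 2.1·2.4)s + 2.1·34.9 = 0.
That is s² + 12.84s + 73.29 = 0, so ω_n = 8.561 rad/s and ζ = 12.84/(2·8.561) = 0.7499.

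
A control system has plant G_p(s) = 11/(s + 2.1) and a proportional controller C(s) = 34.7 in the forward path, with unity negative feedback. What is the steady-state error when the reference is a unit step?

The loop is type 0. Static position error constant K_pos = C(0)·G_p(0) = 34.7·5.238 = 181.8.
Steady-state error to a unit step: e_ss = 1/(1+K_pos) = 1/182.8 = 0.00547.

0.00547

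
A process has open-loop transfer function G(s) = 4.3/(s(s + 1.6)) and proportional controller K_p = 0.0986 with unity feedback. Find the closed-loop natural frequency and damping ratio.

ω_n = 0.651 rad/s, ζ = 1.23

The closed-loop denominator is s(s+1.6) + 0.0986·4.3 = s² + 1.6s + 0.424.
So ω_n² = 0.424 ⇒ ω_n = 0.6511 rad/s, and ζ = 1.6/(2ω_n) = 1.23.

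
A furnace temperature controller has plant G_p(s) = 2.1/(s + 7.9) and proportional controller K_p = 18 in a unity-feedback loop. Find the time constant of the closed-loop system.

τ = 0.0219 s

Closed-loop transfer function: T(s) = K_p·G_p(s)/(1 + K_p·G_p(s)) = 37.8/(s + 7.9 + 37.8) = 37.8/(s + 45.7).
Time constant τ = 1/45.7 = 0.0219 s.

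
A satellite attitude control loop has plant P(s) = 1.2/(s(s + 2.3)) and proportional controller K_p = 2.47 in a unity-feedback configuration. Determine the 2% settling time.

The closed-loop denominator s² + 2.3s + 2.964 gives ω_n = √2.964 = 1.722 and ζ = 2.3/(2ω_n) = 0.668.
2% settling time T_s ≈ 4/(ζω_n) = 4/1.15 = 3.48 s.

T_s ≈ 3.48 s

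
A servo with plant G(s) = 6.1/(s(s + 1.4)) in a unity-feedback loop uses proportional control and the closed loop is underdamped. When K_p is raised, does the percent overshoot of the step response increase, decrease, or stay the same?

ζ = 1.4/(2√(6.1K_p)) decreases as K_p grows; lower damping means more overshoot.

increase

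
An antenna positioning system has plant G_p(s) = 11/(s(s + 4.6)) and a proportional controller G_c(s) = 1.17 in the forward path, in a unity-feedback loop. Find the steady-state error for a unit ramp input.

0.357

The loop has one pole at the origin (type 1). Velocity error constant K_v = lim_{s→0} s·G_c(s)G_p(s) = 1.17·11/4.6 = 2.798.
Steady-state error to a unit ramp: e_ss = 1/K_v = 0.357.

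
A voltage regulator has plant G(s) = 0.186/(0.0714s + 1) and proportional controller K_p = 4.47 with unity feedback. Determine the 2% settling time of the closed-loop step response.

T_s ≈ 0.156 s

Closed loop: T(s) = K_p·G/(1+K_p·G) = 0.8314/(0.0714s + 1 + 0.8314), with pole at s = −(1 + 0.8314)/0.0714 = −25.65.
τ = 1/25.65 = 0.03899 s, so 2% settling time ≈ 4τ = 0.156 s.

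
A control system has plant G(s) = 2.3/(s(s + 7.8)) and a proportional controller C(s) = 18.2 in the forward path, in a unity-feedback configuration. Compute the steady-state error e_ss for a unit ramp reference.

The loop has one pole at the origin (type 1). Velocity error constant K_v = lim_{s→0} s·C(s)G(s) = 18.2·2.3/7.8 = 5.367.
Steady-state error to a unit ramp: e_ss = 1/K_v = 0.186.

0.186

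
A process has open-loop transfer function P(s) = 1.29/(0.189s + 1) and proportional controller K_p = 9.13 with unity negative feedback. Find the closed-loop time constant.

Closed loop: T(s) = K_p·P/(1+K_p·P) = 11.78/(0.189s + 1 + 11.78), with pole at s = −(1 + 11.78)/0.189 = −67.61.
Closed-loop time constant τ = 1/67.61 = 0.0148 s.

τ = 0.0148 s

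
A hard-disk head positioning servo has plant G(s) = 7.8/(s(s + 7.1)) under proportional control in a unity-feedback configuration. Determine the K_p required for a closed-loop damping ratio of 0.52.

Closed-loop characteristic equation: s² + 7.1s + K_p·7.8 = 0.
So ω_n = √(7.8K_p) and 2ζω_n = 7.1, giving ζ = 7.1/(2√(7.8K_p)).
Setting ζ = 0.52: √(7.8K_p) = 7.1/(2·0.52) = 6.827, so K_p = 46.61/7.8 = 5.98.

K_p = 5.98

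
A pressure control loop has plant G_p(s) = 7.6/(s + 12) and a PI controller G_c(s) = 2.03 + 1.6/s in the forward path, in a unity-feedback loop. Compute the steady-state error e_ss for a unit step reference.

The open loop G_c(s)G_p(s) has a pole at the origin (type 1), so the static position error constant is infinite and e_ss = 1/(1+∞) = 0.

0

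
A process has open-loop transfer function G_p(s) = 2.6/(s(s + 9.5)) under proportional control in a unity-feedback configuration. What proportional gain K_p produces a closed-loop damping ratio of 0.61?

K_p = 23.3

Closed-loop characteristic equation: s² + 9.5s + K_p·2.6 = 0.
So ω_n = √(2.6K_p) and 2ζω_n = 9.5, giving ζ = 9.5/(2√(2.6K_p)).
Setting ζ = 0.61: √(2.6K_p) = 9.5/(2·0.61) = 7.787, so K_p = 60.64/2.6 = 23.3.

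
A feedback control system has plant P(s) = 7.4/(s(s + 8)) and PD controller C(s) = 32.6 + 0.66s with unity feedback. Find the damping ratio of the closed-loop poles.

Forward path: (32.6 + 0.66s)·7.4/(s(s+8)). The closed-loop characteristic equation is s² + (8 + 7.4·0.66)s + 7.4·32.6 = 0.
That is s² + 12.88s + 241.2 = 0, so ω_n = 15.53 rad/s and ζ = 12.88/(2·15.53) = 0.4148.

ζ = 0.415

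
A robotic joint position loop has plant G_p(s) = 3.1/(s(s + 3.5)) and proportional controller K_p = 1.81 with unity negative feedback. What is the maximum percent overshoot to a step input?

The closed-loop denominator s² + 3.5s + 5.611 gives ω_n = √5.611 = 2.369 and ζ = 3.5/(2ω_n) = 0.7388.
%OS = 100·exp(−πζ/√(1−ζ²)) = 100·exp(−π·0.7388/√0.4542) = 3.19%.

3.19%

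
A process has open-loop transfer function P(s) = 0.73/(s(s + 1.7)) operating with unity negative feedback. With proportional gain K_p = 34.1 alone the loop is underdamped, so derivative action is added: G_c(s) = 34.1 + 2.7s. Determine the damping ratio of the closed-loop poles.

ζ = 0.368

Forward path: (34.1 + 2.7s)·0.73/(s(s+1.7)). The closed-loop characteristic equation is s² + (1.7 + 0.73·2.7)s + 0.73·34.1 = 0.
That is s² + 3.671s + 24.89 = 0, so ω_n = 4.989 rad/s and ζ = 3.671/(2·4.989) = 0.3679.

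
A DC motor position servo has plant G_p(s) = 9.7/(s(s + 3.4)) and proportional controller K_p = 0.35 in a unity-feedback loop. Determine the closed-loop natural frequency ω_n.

ω_n = 1.84 rad/s

1 + K_p·G_p(s) = 0 gives s² + 3.4s + 3.395 = 0.
Matching s² + 2ζω_n s + ω_n²: ω_n = √3.395 = 1.843 rad/s and 2ζω_n = 3.4, so ζ = 3.4/(2·1.843) = 0.923.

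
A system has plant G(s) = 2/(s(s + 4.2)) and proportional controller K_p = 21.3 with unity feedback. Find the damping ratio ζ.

With unity feedback the closed-loop characteristic equation is s² + 4.2s + 21.3·2 = s² + 4.2s + 42.6 = 0.
Matching s² + 2ζω_n s + ω_n²: ω_n = √42.6 = 6.527 rad/s and 2ζω_n = 4.2, so ζ = 4.2/(2·6.527) = 0.322.

ζ = 0.322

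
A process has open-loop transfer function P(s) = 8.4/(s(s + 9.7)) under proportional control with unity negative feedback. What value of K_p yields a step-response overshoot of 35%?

K_p = 27.9

From %OS = 100·exp(−πζ/√(1−ζ²)) = 35%, ζ = −ln(0.35)/√(π²+ln²(0.35)) = 0.3169.
Characteristic equation s² + 9.7s + 8.4K_p = 0 gives ζ = 9.7/(2√(8.4K_p)).
Setting ζ = 0.3169: √(8.4K_p) = 9.7/(2·0.3169) = 15.3, so K_p = 234.2/8.4 = 27.9.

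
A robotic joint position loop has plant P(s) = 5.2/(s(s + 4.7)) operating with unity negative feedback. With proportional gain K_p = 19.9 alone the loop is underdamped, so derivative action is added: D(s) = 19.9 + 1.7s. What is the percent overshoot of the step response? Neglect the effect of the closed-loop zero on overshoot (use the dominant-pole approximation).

Forward path: (19.9 + 1.7s)·5.2/(s(s+4.7)). The closed-loop characteristic equation is s² + (4.7 + 5.2·1.7)s + 5.2·19.9 = 0.
That is s² + 13.54s + 103.5 = 0, so ω_n = 10.17 rad/s and ζ = 13.54/(2·10.17) = 0.6655.
%OS = 100·exp(−πζ/√(1−ζ²)) = 6.07%.

6.07%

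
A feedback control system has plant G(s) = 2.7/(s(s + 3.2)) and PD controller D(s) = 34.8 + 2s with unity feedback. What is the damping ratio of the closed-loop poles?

Forward path: (34.8 + 2s)·2.7/(s(s+3.2)). The closed-loop characteristic equation is s² + (3.2 + 2.7·2)s + 2.7·34.8 = 0.
That is s² + 8.6s + 93.96 = 0, so ω_n = 9.693 rad/s and ζ = 8.6/(2·9.693) = 0.4436.

ζ = 0.444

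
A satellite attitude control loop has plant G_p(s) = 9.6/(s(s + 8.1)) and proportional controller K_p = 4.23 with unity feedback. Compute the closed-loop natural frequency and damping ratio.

ω_n = 6.37 rad/s, ζ = 0.636

1 + K_p·G_p(s) = 0 gives s² + 8.1s + 40.61 = 0.
Matching s² + 2ζω_n s + ω_n²: ω_n = √40.61 = 6.372 rad/s and 2ζω_n = 8.1, so ζ = 8.1/(2·6.372) = 0.636.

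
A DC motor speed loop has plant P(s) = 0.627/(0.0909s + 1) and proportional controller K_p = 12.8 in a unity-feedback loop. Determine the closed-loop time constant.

Closed loop: T(s) = K_p·P/(1+K_p·P) = 8.026/(0.0909s + 1 + 8.026), with pole at s = −(1 + 8.026)/0.0909 = −99.29.
Closed-loop time constant τ = 1/99.29 = 0.0101 s.

τ = 0.0101 s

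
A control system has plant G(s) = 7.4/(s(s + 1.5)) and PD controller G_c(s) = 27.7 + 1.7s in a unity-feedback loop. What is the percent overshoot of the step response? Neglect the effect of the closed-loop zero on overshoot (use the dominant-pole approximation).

17%

Forward path: (27.7 + 1.7s)·7.4/(s(s+1.5)). The closed-loop characteristic equation is s² + (1.5 + 7.4·1.7)s + 7.4·27.7 = 0.
That is s² + 14.08s + 205 = 0, so ω_n = 14.32 rad/s and ζ = 14.08/(2·14.32) = 0.4917.
%OS = 100·exp(−πζ/√(1−ζ²)) = 17%.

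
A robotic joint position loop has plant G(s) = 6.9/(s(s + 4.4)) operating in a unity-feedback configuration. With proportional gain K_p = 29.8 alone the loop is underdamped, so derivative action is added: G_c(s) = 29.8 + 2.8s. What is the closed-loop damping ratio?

ζ = 0.827

Forward path: (29.8 + 2.8s)·6.9/(s(s+4.4)). The closed-loop characteristic equation is s² + (4.4 + 6.9·2.8)s + 6.9·29.8 = 0.
That is s² + 23.72s + 205.6 = 0, so ω_n = 14.34 rad/s and ζ = 23.72/(2·14.34) = 0.8271.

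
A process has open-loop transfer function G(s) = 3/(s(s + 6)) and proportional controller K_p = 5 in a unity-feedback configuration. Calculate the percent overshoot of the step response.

Closed-loop characteristic equation: s² + 6s + 15 = 0, so ω_n = 3.873 rad/s and ζ = 6/(2·3.873) = 0.7746.
%OS = 100·exp(−πζ/√(1−ζ²)) = 100·exp(−π·0.7746/√0.4) = 2.13%.

2.13%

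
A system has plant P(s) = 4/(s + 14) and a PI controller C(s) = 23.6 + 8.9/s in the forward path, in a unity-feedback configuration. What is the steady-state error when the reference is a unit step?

0

The open loop C(s)P(s) has a pole at the origin (type 1), so the static position error constant is infinite and e_ss = 1/(1+∞) = 0.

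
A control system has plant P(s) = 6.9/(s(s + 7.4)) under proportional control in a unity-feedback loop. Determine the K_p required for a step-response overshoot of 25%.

From %OS = 100·exp(−πζ/√(1−ζ²)) = 25%, ζ = −ln(0.25)/√(π²+ln²(0.25)) = 0.4037.
Characteristic equation s² + 7.4s + 6.9K_p = 0 gives ζ = 7.4/(2√(6.9K_p)).
Setting ζ = 0.4037: √(6.9K_p) = 7.4/(2·0.4037) = 9.165, so K_p = 84/6.9 = 12.2.

K_p = 12.2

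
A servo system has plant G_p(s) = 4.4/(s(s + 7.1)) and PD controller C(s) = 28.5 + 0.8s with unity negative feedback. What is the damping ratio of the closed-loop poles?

ζ = 0.474

Forward path: (28.5 + 0.8s)·4.4/(s(s+7.1)). The closed-loop characteristic equation is s² + (7.1 + 4.4·0.8)s + 4.4·28.5 = 0.
That is s² + 10.62s + 125.4 = 0, so ω_n = 11.2 rad/s and ζ = 10.62/(2·11.2) = 0.4742.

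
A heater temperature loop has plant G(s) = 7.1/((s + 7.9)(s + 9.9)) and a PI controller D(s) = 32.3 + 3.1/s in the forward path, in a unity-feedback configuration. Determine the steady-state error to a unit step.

The open loop D(s)G(s) has a pole at the origin (type 1), so the static position error constant is infinite and e_ss = 1/(1+∞) = 0.

0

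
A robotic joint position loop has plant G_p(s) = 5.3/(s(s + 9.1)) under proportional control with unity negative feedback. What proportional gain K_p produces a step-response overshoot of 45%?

From %OS = 100·exp(−πζ/√(1−ζ²)) = 45%, ζ = −ln(0.45)/√(π²+ln²(0.45)) = 0.2463.
Characteristic equation s² + 9.1s + 5.3K_p = 0 gives ζ = 9.1/(2√(5.3K_p)).
Setting ζ = 0.2463: √(5.3K_p) = 9.1/(2·0.2463) = 18.47, so K_p = 341.2/5.3 = 64.4.

K_p = 64.4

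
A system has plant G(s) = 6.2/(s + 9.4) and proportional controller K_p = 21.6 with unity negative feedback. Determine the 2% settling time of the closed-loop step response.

Closed-loop transfer function: T(s) = K_p·G(s)/(1 + K_p·G(s)) = 133.9/(s + 9.4 + 133.9) = 133.9/(s + 143.3).
Time constant τ = 1/143.3 = 0.006977 s, so the 2% settling time is about 4τ = 0.0279 s.

T_s ≈ 0.0279 s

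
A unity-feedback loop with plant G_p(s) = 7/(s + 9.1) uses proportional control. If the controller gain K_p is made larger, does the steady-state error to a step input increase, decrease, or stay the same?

decrease

e_ss = 1/(1 + K_p·G_p(0)); a larger K_p raises the denominator, so e_ss decreases.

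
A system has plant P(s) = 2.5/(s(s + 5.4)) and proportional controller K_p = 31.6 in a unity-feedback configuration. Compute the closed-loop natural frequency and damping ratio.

With unity feedback the closed-loop characteristic equation is s² + 5.4s + 31.6·2.5 = s² + 5.4s + 79 = 0.
Matching s² + 2ζω_n s + ω_n²: ω_n = √79 = 8.888 rad/s and 2ζω_n = 5.4, so ζ = 5.4/(2·8.888) = 0.304.

ω_n = 8.89 rad/s, ζ = 0.304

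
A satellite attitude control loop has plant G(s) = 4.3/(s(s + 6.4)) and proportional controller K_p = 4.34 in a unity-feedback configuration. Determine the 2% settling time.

From 1 + K_pG(s) = 0: s² + 6.4s + 18.66 = 0 ⇒ ω_n = 4.32, ζ = 0.7407.
2% settling time T_s ≈ 4/(ζω_n) = 4/3.2 = 1.25 s.

T_s ≈ 1.25 s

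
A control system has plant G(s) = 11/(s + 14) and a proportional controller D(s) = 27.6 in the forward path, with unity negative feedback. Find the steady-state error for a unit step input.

The loop is type 0. Static position error constant K_pos = D(0)·G(0) = 27.6·0.7857 = 21.69.
Steady-state error to a unit step: e_ss = 1/(1+K_pos) = 1/22.69 = 0.0441.

0.0441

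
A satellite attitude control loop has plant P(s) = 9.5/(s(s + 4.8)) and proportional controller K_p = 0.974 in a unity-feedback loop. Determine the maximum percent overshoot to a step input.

1.77%

The closed-loop denominator s² + 4.8s + 9.253 gives ω_n = √9.253 = 3.042 and ζ = 4.8/(2ω_n) = 0.789.
%OS = 100·exp(−πζ/√(1−ζ²)) = 100·exp(−π·0.789/√0.3775) = 1.77%.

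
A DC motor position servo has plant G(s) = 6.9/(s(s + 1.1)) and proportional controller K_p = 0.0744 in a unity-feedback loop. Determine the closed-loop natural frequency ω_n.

1 + K_p·G(s) = 0 gives s² + 1.1s + 0.5134 = 0.
Matching s² + 2ζω_n s + ω_n²: ω_n = √0.5134 = 0.7165 rad/s and 2ζω_n = 1.1, so ζ = 1.1/(2·0.7165) = 0.768.

ω_n = 0.716 rad/s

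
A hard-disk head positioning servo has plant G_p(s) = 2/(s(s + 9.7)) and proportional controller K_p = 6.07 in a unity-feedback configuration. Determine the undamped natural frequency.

1 + K_p·G_p(s) = 0 gives s² + 9.7s + 12.14 = 0.
Matching s² + 2ζω_n s + ω_n²: ω_n = √12.14 = 3.484 rad/s and 2ζω_n = 9.7, so ζ = 9.7/(2·3.484) = 1.39.

ω_n = 3.48 rad/s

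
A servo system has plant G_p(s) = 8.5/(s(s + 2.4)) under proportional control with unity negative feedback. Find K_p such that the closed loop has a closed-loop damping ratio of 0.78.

K_p = 0.278

Closed-loop characteristic equation: s² + 2.4s + K_p·8.5 = 0.
So ω_n = √(8.5K_p) and 2ζω_n = 2.4, giving ζ = 2.4/(2√(8.5K_p)).
Setting ζ = 0.78: √(8.5K_p) = 2.4/(2·0.78) = 1.538, so K_p = 2.367/8.5 = 0.278.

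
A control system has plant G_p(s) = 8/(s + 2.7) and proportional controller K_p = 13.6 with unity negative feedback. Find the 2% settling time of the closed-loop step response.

T_s ≈ 0.0359 s

Closed-loop transfer function: T(s) = K_p·G_p(s)/(1 + K_p·G_p(s)) = 108.8/(s + 2.7 + 108.8) = 108.8/(s + 111.5).
Time constant τ = 1/111.5 = 0.008969 s, so the 2% settling time is about 4τ = 0.0359 s.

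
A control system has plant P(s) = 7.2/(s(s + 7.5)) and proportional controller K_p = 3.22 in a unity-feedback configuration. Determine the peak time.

Closed-loop characteristic equation: s² + 7.5s + 23.18 = 0, so ω_n = 4.815 rad/s and ζ = 7.5/(2·4.815) = 0.7788.
Damped frequency ω_d = ω_n√(1−ζ²) = 3.02 rad/s, so peak time T_p = π/ω_d = 1.04 s.

T_p = 1.04 s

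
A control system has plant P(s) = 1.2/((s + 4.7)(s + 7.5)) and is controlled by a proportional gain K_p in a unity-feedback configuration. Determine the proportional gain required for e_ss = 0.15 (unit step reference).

Steady-state error for a unit step on this type-0 loop is 1/(1 + K_p·P(0)).
P(0) = 0.03404. Require 1/(1 + K_p·0.03404) = 0.15, so 1 + 0.03404·K_p = 6.667.
K_p = (6.667 − 1)/0.03404 = 166.

K_p = 166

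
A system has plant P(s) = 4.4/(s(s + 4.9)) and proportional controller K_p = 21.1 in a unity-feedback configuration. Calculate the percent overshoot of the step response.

Closed-loop characteristic equation: s² + 4.9s + 92.84 = 0, so ω_n = 9.635 rad/s and ζ = 4.9/(2·9.635) = 0.2543.
%OS = 100·exp(−πζ/√(1−ζ²)) = 100·exp(−π·0.2543/√0.9353) = 43.8%.

43.8%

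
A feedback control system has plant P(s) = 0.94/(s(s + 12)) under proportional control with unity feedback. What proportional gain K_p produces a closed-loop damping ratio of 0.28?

K_p = 488

Closed-loop characteristic equation: s² + 12s + K_p·0.94 = 0.
So ω_n = √(0.94K_p) and 2ζω_n = 12, giving ζ = 12/(2√(0.94K_p)).
Setting ζ = 0.28: √(0.94K_p) = 12/(2·0.28) = 21.43, so K_p = 459.2/0.94 = 488.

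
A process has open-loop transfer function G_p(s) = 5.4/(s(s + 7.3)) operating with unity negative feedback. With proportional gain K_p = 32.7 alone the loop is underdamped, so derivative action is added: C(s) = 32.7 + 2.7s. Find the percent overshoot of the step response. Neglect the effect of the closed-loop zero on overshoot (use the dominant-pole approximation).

Forward path: (32.7 + 2.7s)·5.4/(s(s+7.3)). The closed-loop characteristic equation is s² + (7.3 + 5.4·2.7)s + 5.4·32.7 = 0.
That is s² + 21.88s + 176.6 = 0, so ω_n = 13.29 rad/s and ζ = 21.88/(2·13.29) = 0.8233.
%OS = 100·exp(−πζ/√(1−ζ²)) = 1.05%.

1.05%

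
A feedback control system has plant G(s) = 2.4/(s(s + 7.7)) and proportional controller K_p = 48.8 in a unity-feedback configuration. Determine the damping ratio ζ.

1 + K_p·G(s) = 0 gives s² + 7.7s + 117.1 = 0.
Matching s² + 2ζω_n s + ω_n²: ω_n = √117.1 = 10.82 rad/s and 2ζω_n = 7.7, so ζ = 7.7/(2·10.82) = 0.356.

ζ = 0.356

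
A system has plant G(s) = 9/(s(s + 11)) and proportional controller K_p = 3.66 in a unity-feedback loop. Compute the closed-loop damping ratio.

ζ = 0.958

With unity feedback the closed-loop characteristic equation is s² + 11s + 3.66·9 = s² + 11s + 32.94 = 0.
So ω_n² = 32.94 ⇒ ω_n = 5.739 rad/s, and ζ = 11/(2ω_n) = 0.958.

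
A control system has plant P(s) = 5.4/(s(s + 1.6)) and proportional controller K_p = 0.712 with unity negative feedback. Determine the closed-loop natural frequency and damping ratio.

The closed-loop denominator is s(s+1.6) + 0.712·5.4 = s² + 1.6s + 3.845.
Matching s² + 2ζω_n s + ω_n²: ω_n = √3.845 = 1.961 rad/s and 2ζω_n = 1.6, so ζ = 1.6/(2·1.961) = 0.408.

ω_n = 1.96 rad/s, ζ = 0.408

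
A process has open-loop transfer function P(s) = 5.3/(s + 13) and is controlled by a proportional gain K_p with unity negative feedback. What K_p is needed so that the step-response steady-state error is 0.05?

The loop is type 0, so e_ss(step) = 1/(1 + K_pos) with K_pos = K_p·P(0).
P(0) = 0.4077. Require 1/(1 + K_p·0.4077) = 0.05, so 1 + 0.4077·K_p = 20.
K_p = (20 − 1)/0.4077 = 46.6.

K_p = 46.6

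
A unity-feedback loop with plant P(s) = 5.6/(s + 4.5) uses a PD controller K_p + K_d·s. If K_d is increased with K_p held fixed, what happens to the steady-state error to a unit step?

K_d affects only the transient (the s-coefficient); the DC loop gain, and hence e_ss, depends only on K_p.

unchanged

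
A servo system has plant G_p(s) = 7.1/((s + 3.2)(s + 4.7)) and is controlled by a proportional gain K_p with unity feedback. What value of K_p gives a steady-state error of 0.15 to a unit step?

K_p = 12

For a type-0 loop with proportional control, e_ss = 1/(1 + K_p·G_p(0)).
G_p(0) = 0.4721. Require 1/(1 + K_p·0.4721) = 0.15, so 1 + 0.4721·K_p = 6.667.
K_p = (6.667 − 1)/0.4721 = 12.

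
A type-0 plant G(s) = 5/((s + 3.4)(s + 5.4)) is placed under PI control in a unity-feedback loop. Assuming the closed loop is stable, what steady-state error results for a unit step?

0

The PI controller's integrator makes the forward path type 1, so e_ss to a step is zero.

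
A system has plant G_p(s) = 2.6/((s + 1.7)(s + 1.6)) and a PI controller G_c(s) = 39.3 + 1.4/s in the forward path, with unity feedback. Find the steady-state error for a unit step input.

0

The open loop G_c(s)G_p(s) has a pole at the origin (type 1), so the static position error constant is infinite and e_ss = 1/(1+∞) = 0.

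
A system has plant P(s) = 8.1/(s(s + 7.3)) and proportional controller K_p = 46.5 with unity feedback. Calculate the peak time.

T_p = 0.165 s

Closed-loop characteristic equation: s² + 7.3s + 376.6 = 0, so ω_n = 19.41 rad/s and ζ = 7.3/(2·19.41) = 0.1881.
Damped frequency ω_d = ω_n√(1−ζ²) = 19.06 rad/s, so peak time T_p = π/ω_d = 0.165 s.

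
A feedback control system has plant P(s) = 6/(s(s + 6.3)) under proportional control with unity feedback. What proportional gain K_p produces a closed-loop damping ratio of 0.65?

K_p = 3.91

Closed-loop characteristic equation: s² + 6.3s + K_p·6 = 0.
So ω_n = √(6K_p) and 2ζω_n = 6.3, giving ζ = 6.3/(2√(6K_p)).
Setting ζ = 0.65: √(6K_p) = 6.3/(2·0.65) = 4.846, so K_p = 23.49/6 = 3.91.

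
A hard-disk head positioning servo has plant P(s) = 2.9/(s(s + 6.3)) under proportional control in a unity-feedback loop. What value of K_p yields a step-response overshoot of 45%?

From %OS = 100·exp(−πζ/√(1−ζ²)) = 45%, ζ = −ln(0.45)/√(π²+ln²(0.45)) = 0.2463.
Characteristic equation s² + 6.3s + 2.9K_p = 0 gives ζ = 6.3/(2√(2.9K_p)).
Setting ζ = 0.2463: √(2.9K_p) = 6.3/(2·0.2463) = 12.79, so K_p = 163.5/2.9 = 56.4.

K_p = 56.4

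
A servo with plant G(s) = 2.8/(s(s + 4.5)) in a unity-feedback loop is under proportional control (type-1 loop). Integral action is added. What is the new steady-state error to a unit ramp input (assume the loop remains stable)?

0

The integrator raises the loop to type 2, so K_v → ∞ and e_ss to a ramp is zero.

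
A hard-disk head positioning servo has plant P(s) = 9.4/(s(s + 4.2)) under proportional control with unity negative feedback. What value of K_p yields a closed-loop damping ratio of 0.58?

K_p = 1.39

Closed-loop characteristic equation: s² + 4.2s + K_p·9.4 = 0.
So ω_n = √(9.4K_p) and 2ζω_n = 4.2, giving ζ = 4.2/(2√(9.4K_p)).
Setting ζ = 0.58: √(9.4K_p) = 4.2/(2·0.58) = 3.621, so K_p = 13.11/9.4 = 1.39.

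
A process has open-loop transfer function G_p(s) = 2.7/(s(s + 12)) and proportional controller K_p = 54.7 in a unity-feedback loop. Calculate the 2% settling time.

Closed-loop characteristic equation: s² + 12s + 147.7 = 0, so ω_n = 12.15 rad/s and ζ = 12/(2·12.15) = 0.4937.
2% settling time T_s ≈ 4/(ζω_n) = 4/6 = 0.667 s.

T_s ≈ 0.667 s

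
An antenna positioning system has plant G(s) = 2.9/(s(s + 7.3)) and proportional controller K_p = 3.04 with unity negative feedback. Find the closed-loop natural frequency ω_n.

With unity feedback the closed-loop characteristic equation is s² + 7.3s + 3.04·2.9 = s² + 7.3s + 8.816 = 0.
So ω_n² = 8.816 ⇒ ω_n = 2.969 rad/s, and ζ = 7.3/(2ω_n) = 1.23.

ω_n = 2.97 rad/s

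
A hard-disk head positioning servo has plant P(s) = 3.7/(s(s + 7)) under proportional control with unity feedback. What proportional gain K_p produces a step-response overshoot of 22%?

K_p = 17.6

From %OS = 100·exp(−πζ/√(1−ζ²)) = 22%, ζ = −ln(0.22)/√(π²+ln²(0.22)) = 0.4342.
Characteristic equation s² + 7s + 3.7K_p = 0 gives ζ = 7/(2√(3.7K_p)).
Setting ζ = 0.4342: √(3.7K_p) = 7/(2·0.4342) = 8.061, so K_p = 64.99/3.7 = 17.6.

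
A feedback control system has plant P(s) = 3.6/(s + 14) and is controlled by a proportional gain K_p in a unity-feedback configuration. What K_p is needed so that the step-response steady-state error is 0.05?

For a type-0 loop with proportional control, e_ss = 1/(1 + K_p·P(0)).
P(0) = 0.2571. Require 1/(1 + K_p·0.2571) = 0.05, so 1 + 0.2571·K_p = 20.
K_p = (20 − 1)/0.2571 = 73.9.

K_p = 73.9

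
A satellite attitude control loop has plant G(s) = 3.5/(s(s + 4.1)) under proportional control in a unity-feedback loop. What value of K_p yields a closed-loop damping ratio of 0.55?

Closed-loop characteristic equation: s² + 4.1s + K_p·3.5 = 0.
So ω_n = √(3.5K_p) and 2ζω_n = 4.1, giving ζ = 4.1/(2√(3.5K_p)).
Setting ζ = 0.55: √(3.5K_p) = 4.1/(2·0.55) = 3.727, so K_p = 13.89/3.5 = 3.97.

K_p = 3.97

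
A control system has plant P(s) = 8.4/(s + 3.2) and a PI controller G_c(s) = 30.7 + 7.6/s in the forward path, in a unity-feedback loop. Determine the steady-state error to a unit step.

The open loop G_c(s)P(s) has a pole at the origin (type 1), so the static position error constant is infinite and e_ss = 1/(1+∞) = 0.

0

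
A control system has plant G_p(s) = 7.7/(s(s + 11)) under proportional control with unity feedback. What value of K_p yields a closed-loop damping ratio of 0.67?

Closed-loop characteristic equation: s² + 11s + K_p·7.7 = 0.
So ω_n = √(7.7K_p) and 2ζω_n = 11, giving ζ = 11/(2√(7.7K_p)).
Setting ζ = 0.67: √(7.7K_p) = 11/(2·0.67) = 8.209, so K_p = 67.39/7.7 = 8.75.

K_p = 8.75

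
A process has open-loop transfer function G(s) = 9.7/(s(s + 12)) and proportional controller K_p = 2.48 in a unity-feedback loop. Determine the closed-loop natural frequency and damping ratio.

ω_n = 4.9 rad/s, ζ = 1.22

1 + K_p·G(s) = 0 gives s² + 12s + 24.06 = 0.
So ω_n² = 24.06 ⇒ ω_n = 4.905 rad/s, and ζ = 12/(2ω_n) = 1.22.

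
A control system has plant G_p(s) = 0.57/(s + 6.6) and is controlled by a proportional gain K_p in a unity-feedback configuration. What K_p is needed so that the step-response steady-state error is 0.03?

Steady-state error for a unit step on this type-0 loop is 1/(1 + K_p·G_p(0)).
G_p(0) = 0.08636. Require 1/(1 + K_p·0.08636) = 0.03, so 1 + 0.08636·K_p = 33.33.
K_p = (33.33 − 1)/0.08636 = 374.

K_p = 374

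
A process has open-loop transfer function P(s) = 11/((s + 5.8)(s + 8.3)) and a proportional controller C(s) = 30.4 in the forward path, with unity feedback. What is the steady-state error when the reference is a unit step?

The loop is type 0. Static position error constant K_pos = C(0)·P(0) = 30.4·0.2285 = 6.946.
Steady-state error to a unit step: e_ss = 1/(1+K_pos) = 1/7.946 = 0.126.

0.126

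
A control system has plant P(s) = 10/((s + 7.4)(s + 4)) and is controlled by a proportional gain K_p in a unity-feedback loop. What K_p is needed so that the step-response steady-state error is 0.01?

K_p = 293

Steady-state error for a unit step on this type-0 loop is 1/(1 + K_p·P(0)).
P(0) = 0.3378. Require 1/(1 + K_p·0.3378) = 0.01, so 1 + 0.3378·K_p = 100.
K_p = (100 − 1)/0.3378 = 293.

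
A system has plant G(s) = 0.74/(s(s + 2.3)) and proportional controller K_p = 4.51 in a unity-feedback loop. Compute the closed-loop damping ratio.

ζ = 0.629

1 + K_p·G(s) = 0 gives s² + 2.3s + 3.337 = 0.
Matching s² + 2ζω_n s + ω_n²: ω_n = √3.337 = 1.827 rad/s and 2ζω_n = 2.3, so ζ = 2.3/(2·1.827) = 0.629.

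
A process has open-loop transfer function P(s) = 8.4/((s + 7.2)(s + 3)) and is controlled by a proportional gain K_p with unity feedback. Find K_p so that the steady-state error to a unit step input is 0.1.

K_p = 23.1

For a type-0 loop with proportional control, e_ss = 1/(1 + K_p·P(0)).
P(0) = 0.3889. Require 1/(1 + K_p·0.3889) = 0.1, so 1 + 0.3889·K_p = 10.
K_p = (10 − 1)/0.3889 = 23.1.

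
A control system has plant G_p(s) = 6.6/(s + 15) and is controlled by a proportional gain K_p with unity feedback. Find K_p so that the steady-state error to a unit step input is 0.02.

The loop is type 0, so e_ss(step) = 1/(1 + K_pos) with K_pos = K_p·G_p(0).
G_p(0) = 0.44. Require 1/(1 + K_p·0.44) = 0.02, so 1 + 0.44·K_p = 50.
K_p = (50 − 1)/0.44 = 111.

K_p = 111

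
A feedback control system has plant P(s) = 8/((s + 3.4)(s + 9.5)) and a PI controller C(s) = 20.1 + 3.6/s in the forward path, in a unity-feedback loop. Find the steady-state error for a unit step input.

0

The open loop C(s)P(s) has a pole at the origin (type 1), so the static position error constant is infinite and e_ss = 1/(1+∞) = 0.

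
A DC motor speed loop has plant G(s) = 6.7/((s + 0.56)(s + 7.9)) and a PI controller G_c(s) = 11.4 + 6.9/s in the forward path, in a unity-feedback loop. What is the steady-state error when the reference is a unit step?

The open loop G_c(s)G(s) has a pole at the origin (type 1), so the static position error constant is infinite and e_ss = 1/(1+∞) = 0.

0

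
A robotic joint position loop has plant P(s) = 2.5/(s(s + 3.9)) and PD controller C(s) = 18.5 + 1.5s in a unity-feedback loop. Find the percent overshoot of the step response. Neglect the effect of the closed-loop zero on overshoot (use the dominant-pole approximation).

Forward path: (18.5 + 1.5s)·2.5/(s(s+3.9)). The closed-loop characteristic equation is s² + (3.9 + 2.5·1.5)s + 2.5·18.5 = 0.
That is s² + 7.65s + 46.25 = 0, so ω_n = 6.801 rad/s and ζ = 7.65/(2·6.801) = 0.5624.
%OS = 100·exp(−πζ/√(1−ζ²)) = 11.8%.

11.8%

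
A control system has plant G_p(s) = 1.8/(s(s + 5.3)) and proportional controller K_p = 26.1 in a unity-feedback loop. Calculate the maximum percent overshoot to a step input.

The closed-loop denominator s² + 5.3s + 46.98 gives ω_n = √46.98 = 6.854 and ζ = 5.3/(2ω_n) = 0.3866.
%OS = 100·exp(−πζ/√(1−ζ²)) = 100·exp(−π·0.3866/√0.8505) = 26.8%.

26.8%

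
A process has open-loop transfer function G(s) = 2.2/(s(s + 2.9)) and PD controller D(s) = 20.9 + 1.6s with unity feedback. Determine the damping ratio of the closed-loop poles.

Forward path: (20.9 + 1.6s)·2.2/(s(s+2.9)). The closed-loop characteristic equation is s² + (2.9 + 2.2·1.6)s + 2.2·20.9 = 0.
That is s² + 6.42s + 45.98 = 0, so ω_n = 6.781 rad/s and ζ = 6.42/(2·6.781) = 0.4734.

ζ = 0.473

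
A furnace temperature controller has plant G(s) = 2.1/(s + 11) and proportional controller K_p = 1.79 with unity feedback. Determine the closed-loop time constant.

Closed-loop transfer function: T(s) = K_p·G(s)/(1 + K_p·G(s)) = 3.759/(s + 11 + 3.759) = 3.759/(s + 14.76).
Time constant τ = 1/14.76 = 0.0678 s.

τ = 0.0678 s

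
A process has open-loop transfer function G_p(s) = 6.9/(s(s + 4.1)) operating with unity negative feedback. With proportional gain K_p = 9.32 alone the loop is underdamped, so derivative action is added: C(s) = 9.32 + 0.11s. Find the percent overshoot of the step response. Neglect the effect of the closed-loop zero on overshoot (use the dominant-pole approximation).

Forward path: (9.32 + 0.11s)·6.9/(s(s+4.1)). The closed-loop characteristic equation is s² + (4.1 + 6.9·0.11)s + 6.9·9.32 = 0.
That is s² + 4.859s + 64.31 = 0, so ω_n = 8.019 rad/s and ζ = 4.859/(2·8.019) = 0.303.
%OS = 100·exp(−πζ/√(1−ζ²)) = 36.8%.

36.8%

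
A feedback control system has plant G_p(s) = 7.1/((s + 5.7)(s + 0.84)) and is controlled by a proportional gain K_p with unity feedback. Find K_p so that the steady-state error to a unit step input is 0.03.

K_p = 21.8

The loop is type 0, so e_ss(step) = 1/(1 + K_pos) with K_pos = K_p·G_p(0).
G_p(0) = 1.483. Require 1/(1 + K_p·1.483) = 0.03, so 1 + 1.483·K_p = 33.33.
K_p = (33.33 − 1)/1.483 = 21.8.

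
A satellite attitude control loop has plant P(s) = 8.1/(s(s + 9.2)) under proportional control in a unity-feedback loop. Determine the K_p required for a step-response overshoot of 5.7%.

K_p = 5.75

From %OS = 100·exp(−πζ/√(1−ζ²)) = 5.7%, ζ = −ln(0.057)/√(π²+ln²(0.057)) = 0.6738.
Characteristic equation s² + 9.2s + 8.1K_p = 0 gives ζ = 9.2/(2√(8.1K_p)).
Setting ζ = 0.6738: √(8.1K_p) = 9.2/(2·0.6738) = 6.827, so K_p = 46.61/8.1 = 5.75.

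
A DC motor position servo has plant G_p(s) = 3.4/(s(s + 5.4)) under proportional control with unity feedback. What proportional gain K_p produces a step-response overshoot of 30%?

From %OS = 100·exp(−πζ/√(1−ζ²)) = 30%, ζ = −ln(0.3)/√(π²+ln²(0.3)) = 0.3579.
Characteristic equation s² + 5.4s + 3.4K_p = 0 gives ζ = 5.4/(2√(3.4K_p)).
Setting ζ = 0.3579: √(3.4K_p) = 5.4/(2·0.3579) = 7.545, so K_p = 56.93/3.4 = 16.7.

K_p = 16.7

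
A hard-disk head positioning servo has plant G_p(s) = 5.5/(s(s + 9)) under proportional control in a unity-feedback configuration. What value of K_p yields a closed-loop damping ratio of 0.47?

Closed-loop characteristic equation: s² + 9s + K_p·5.5 = 0.
So ω_n = √(5.5K_p) and 2ζω_n = 9, giving ζ = 9/(2√(5.5K_p)).
Setting ζ = 0.47: √(5.5K_p) = 9/(2·0.47) = 9.574, so K_p = 91.67/5.5 = 16.7.

K_p = 16.7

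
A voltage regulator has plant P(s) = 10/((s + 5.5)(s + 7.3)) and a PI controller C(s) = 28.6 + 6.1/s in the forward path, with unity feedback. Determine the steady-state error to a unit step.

0

The open loop C(s)P(s) has a pole at the origin (type 1), so the static position error constant is infinite and e_ss = 1/(1+∞) = 0.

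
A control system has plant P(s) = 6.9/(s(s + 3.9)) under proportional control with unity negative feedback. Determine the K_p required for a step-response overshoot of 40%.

From %OS = 100·exp(−πζ/√(1−ζ²)) = 40%, ζ = −ln(0.4)/√(π²+ln²(0.4)) = 0.28.
Characteristic equation s² + 3.9s + 6.9K_p = 0 gives ζ = 3.9/(2√(6.9K_p)).
Setting ζ = 0.28: √(6.9K_p) = 3.9/(2·0.28) = 6.964, so K_p = 48.5/6.9 = 7.03.

K_p = 7.03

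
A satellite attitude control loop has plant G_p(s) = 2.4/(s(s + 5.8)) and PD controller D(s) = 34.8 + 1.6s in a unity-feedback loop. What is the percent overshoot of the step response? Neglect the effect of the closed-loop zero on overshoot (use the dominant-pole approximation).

14.2%

Forward path: (34.8 + 1.6s)·2.4/(s(s+5.8)). The closed-loop characteristic equation is s² + (5.8 + 2.4·1.6)s + 2.4·34.8 = 0.
That is s² + 9.64s + 83.52 = 0, so ω_n = 9.139 rad/s and ζ = 9.64/(2·9.139) = 0.5274.
%OS = 100·exp(−πζ/√(1−ζ²)) = 14.2%.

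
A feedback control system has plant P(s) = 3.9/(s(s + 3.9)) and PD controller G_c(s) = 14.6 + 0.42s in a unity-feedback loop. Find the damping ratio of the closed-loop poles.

Forward path: (14.6 + 0.42s)·3.9/(s(s+3.9)). The closed-loop characteristic equation is s² + (3.9 + 3.9·0.42)s + 3.9·14.6 = 0.
That is s² + 5.538s + 56.94 = 0, so ω_n = 7.546 rad/s and ζ = 5.538/(2·7.546) = 0.367.

ζ = 0.367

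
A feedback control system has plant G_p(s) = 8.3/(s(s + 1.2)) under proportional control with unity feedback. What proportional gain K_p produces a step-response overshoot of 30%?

From %OS = 100·exp(−πζ/√(1−ζ²)) = 30%, ζ = −ln(0.3)/√(π²+ln²(0.3)) = 0.3579.
Characteristic equation s² + 1.2s + 8.3K_p = 0 gives ζ = 1.2/(2√(8.3K_p)).
Setting ζ = 0.3579: √(8.3K_p) = 1.2/(2·0.3579) = 1.677, so K_p = 2.811/8.3 = 0.339.

K_p = 0.339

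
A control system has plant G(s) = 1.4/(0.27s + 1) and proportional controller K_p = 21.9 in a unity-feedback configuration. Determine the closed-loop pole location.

s = -117.3

Closed loop: T(s) = K_p·G/(1+K_p·G) = 30.66/(0.27s + 1 + 30.66), with pole at s = −(1 + 30.66)/0.27 = −117.3.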